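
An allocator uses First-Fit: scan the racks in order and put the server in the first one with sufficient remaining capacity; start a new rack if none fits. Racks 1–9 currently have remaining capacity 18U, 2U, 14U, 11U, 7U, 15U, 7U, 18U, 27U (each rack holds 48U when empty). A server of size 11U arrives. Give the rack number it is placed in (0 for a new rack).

1

Racks with room: rack 1 (18U), rack 3 (14U), rack 4 (11U), rack 6 (15U), rack 8 (18U), rack 9 (27U).
The first with room is rack 1.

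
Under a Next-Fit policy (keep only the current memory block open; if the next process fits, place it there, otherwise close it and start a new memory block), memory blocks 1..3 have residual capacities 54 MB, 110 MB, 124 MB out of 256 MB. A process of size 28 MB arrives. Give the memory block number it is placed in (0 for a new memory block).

Next-Fit only looks at memory block 3, which has 124 MB free.
28 MB fits there.

3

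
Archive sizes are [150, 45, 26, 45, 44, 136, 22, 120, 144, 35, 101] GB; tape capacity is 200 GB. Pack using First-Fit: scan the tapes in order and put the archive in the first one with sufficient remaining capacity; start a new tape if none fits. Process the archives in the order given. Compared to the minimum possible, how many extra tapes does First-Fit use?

1

First-Fit: [150,45] [26,45,44,22,35] [136] [120] [144] [101] → 6 tapes.
Total size 868 GB; any packing needs at least ⌈868/200⌉ = 5 tapes.
An optimal packing achieves that bound: [150,45] [144,45] [136,44] [120,35,26] [101,22] → 5 tapes.
Excess: 6 − 5 = 1.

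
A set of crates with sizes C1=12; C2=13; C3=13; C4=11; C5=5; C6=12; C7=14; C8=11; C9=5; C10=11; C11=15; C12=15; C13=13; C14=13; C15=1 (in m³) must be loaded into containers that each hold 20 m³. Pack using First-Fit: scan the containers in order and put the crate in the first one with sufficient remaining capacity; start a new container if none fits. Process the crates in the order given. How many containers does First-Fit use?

12

C1 (12 m³) → container 1 (remaining 8 m³)
C2 (13 m³) → container 2 (remaining 7 m³)
C3 (13 m³) → container 3 (remaining 7 m³)
C4 (11 m³) → container 4 (remaining 9 m³)
C5 (5 m³) → container 1 (remaining 3 m³)
C6 (12 m³) → container 5 (remaining 8 m³)
C7 (14 m³) → container 6 (remaining 6 m³)
C8 (11 m³) → container 7 (remaining 9 m³)
C9 (5 m³) → container 2 (remaining 2 m³)
C10 (11 m³) → container 8 (remaining 9 m³)
C11 (15 m³) → container 9 (remaining 5 m³)
C12 (15 m³) → container 10 (remaining 5 m³)
C13 (13 m³) → container 11 (remaining 7 m³)
C14 (13 m³) → container 12 (remaining 7 m³)
C15 (1 m³) → container 1 (remaining 2 m³)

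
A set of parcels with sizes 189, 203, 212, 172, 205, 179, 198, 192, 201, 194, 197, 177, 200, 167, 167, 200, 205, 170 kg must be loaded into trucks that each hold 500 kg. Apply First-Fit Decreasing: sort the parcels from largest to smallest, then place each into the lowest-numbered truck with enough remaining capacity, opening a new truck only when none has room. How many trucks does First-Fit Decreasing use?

Sorted descending: 212, 205, 205, 203, 201, 200, 200, 198, 197, 194, 192, 189, 179, 177, 172, 170, 167, 167.
212 kg → truck 1 (remaining 288 kg)
205 kg → truck 1 (remaining 83 kg)
205 kg → truck 2 (remaining 295 kg)
203 kg → truck 2 (remaining 92 kg)
201 kg → truck 3 (remaining 299 kg)
200 kg → truck 3 (remaining 99 kg)
200 kg → truck 4 (remaining 300 kg)
198 kg → truck 4 (remaining 102 kg)
197 kg → truck 5 (remaining 303 kg)
194 kg → truck 5 (remaining 109 kg)
192 kg → truck 6 (remaining 308 kg)
189 kg → truck 6 (remaining 119 kg)
179 kg → truck 7 (remaining 321 kg)
177 kg → truck 7 (remaining 144 kg)
172 kg → truck 8 (remaining 328 kg)
170 kg → truck 8 (remaining 158 kg)
167 kg → truck 9 (remaining 333 kg)
167 kg → truck 9 (remaining 166 kg)

9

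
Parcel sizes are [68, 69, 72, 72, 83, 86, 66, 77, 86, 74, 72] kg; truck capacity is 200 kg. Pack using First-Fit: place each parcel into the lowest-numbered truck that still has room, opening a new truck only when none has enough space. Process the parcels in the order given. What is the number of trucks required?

truck 1: place 68 kg, 132 kg left
truck 1: place 69 kg, 63 kg left
truck 2: place 72 kg, 128 kg left
truck 2: place 72 kg, 56 kg left
truck 3: place 83 kg, 117 kg left
truck 3: place 86 kg, 31 kg left
truck 4: place 66 kg, 134 kg left
truck 4: place 77 kg, 57 kg left
truck 5: place 86 kg, 114 kg left
truck 5: place 74 kg, 40 kg left
truck 6: place 72 kg, 128 kg left

6 trucks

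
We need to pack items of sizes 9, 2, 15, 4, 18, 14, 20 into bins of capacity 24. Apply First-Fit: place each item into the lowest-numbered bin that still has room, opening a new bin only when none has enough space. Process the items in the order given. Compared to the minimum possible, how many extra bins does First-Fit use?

First-Fit: [9,2,4] [15] [18] [14] [20] → 5 bins.
Total size 82; any packing needs at least ⌈82/24⌉ = 4 bins.
An optimal packing achieves that bound: [20,4] [18,2] [15,9] [14] → 4 bins.
Excess: 5 − 4 = 1.

1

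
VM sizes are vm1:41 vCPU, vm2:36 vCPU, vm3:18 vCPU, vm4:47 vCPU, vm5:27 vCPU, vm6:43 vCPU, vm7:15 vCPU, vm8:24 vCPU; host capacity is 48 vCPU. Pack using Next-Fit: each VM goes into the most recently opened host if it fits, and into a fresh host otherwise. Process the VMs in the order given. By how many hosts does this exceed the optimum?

Next-Fit: [41] [36] [18] [47] [27] [43] [15,24] → 7 hosts.
Total size 251 vCPU; any packing needs at least ⌈251/48⌉ = 6 hosts.
An optimal packing achieves that bound: [47] [43] [41] [36] [27,18] [24,15] → 6 hosts.
Excess: 7 − 6 = 1.

1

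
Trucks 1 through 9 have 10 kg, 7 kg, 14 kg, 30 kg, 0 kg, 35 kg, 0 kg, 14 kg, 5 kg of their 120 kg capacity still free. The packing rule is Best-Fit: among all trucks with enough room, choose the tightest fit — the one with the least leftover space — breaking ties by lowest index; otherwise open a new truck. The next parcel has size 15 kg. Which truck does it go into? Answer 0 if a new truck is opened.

Trucks with room: truck 4 (30 kg), truck 6 (35 kg).
Tightest fit is truck 4 with 30 kg free.

4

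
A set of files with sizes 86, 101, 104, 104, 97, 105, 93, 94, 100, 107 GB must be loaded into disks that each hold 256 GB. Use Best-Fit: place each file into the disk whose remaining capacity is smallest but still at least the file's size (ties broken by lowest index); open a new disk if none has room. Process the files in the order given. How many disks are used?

86 GB → disk 1 (remaining 170 GB)
101 GB → disk 1 (remaining 69 GB)
104 GB → disk 2 (remaining 152 GB)
104 GB → disk 2 (remaining 48 GB)
97 GB → disk 3 (remaining 159 GB)
105 GB → disk 3 (remaining 54 GB)
93 GB → disk 4 (remaining 163 GB)
94 GB → disk 4 (remaining 69 GB)
100 GB → disk 5 (remaining 156 GB)
107 GB → disk 5 (remaining 49 GB)
Final disks: [86,101] [104,104] [97,105] [93,94] [100,107].

5 disks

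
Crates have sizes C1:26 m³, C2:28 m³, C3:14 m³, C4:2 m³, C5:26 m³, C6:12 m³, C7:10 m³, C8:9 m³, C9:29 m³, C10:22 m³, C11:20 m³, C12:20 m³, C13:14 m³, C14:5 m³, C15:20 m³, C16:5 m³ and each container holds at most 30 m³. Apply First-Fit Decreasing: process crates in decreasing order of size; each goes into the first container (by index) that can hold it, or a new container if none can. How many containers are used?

Sorted descending: 29, 28, 26, 26, 22, 20, 20, 20, 14, 14, 12, 10, 9, 5, 5, 2.
Put 29 m³ in container 1; 1 m³ remain.
Put 28 m³ in container 2; 2 m³ remain.
Put 26 m³ in container 3; 4 m³ remain.
Put 26 m³ in container 4; 4 m³ remain.
Put 22 m³ in container 5; 8 m³ remain.
Put 20 m³ in container 6; 10 m³ remain.
Put 20 m³ in container 7; 10 m³ remain.
Put 20 m³ in container 8; 10 m³ remain.
Put 14 m³ in container 9; 16 m³ remain.
Put 14 m³ in container 9; 2 m³ remain.
Put 12 m³ in container 10; 18 m³ remain.
Put 10 m³ in container 6; 0 m³ remain.
Put 9 m³ in container 7; 1 m³ remain.
Put 5 m³ in container 5; 3 m³ remain.
Put 5 m³ in container 8; 5 m³ remain.
Put 2 m³ in container 2; 0 m³ remain.

10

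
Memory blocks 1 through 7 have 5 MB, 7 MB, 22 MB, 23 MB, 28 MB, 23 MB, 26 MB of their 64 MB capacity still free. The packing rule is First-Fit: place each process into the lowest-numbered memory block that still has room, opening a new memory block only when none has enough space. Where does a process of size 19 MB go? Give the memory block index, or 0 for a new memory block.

Memory blocks with room: memory block 3 (22 MB), memory block 4 (23 MB), memory block 5 (28 MB), memory block 6 (23 MB), memory block 7 (26 MB).
The first with room is memory block 3.

3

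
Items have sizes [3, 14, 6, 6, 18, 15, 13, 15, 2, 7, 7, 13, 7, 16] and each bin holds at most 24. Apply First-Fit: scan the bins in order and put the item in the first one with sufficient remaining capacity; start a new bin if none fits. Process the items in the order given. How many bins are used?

7 bins

3 → bin 1 (remaining 21)
14 → bin 1 (remaining 7)
6 → bin 1 (remaining 1)
6 → bin 2 (remaining 18)
18 → bin 2 (remaining 0)
15 → bin 3 (remaining 9)
13 → bin 4 (remaining 11)
15 → bin 5 (remaining 9)
2 → bin 3 (remaining 7)
7 → bin 3 (remaining 0)
7 → bin 4 (remaining 4)
13 → bin 6 (remaining 11)
7 → bin 5 (remaining 2)
16 → bin 7 (remaining 8)
Final bins: [3,14,6] [6,18] [15,2,7] [13,7] [15,7] [13] [16].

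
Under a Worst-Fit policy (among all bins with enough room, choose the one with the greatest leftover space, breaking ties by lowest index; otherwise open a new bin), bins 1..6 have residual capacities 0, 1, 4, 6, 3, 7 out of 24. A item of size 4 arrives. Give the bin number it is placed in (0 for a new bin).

Bins with room: bin 3 (4), bin 4 (6), bin 6 (7).
Most room is bin 6 with 7 free.

6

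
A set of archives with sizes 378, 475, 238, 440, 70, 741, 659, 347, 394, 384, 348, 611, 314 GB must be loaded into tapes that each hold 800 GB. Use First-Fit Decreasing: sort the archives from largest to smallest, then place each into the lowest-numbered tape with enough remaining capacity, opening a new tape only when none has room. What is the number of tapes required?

Sorted descending: 741, 659, 611, 475, 440, 394, 384, 378, 348, 347, 314, 238, 70.
tape 1: place 741 GB, 59 GB left
tape 2: place 659 GB, 141 GB left
tape 3: place 611 GB, 189 GB left
tape 4: place 475 GB, 325 GB left
tape 5: place 440 GB, 360 GB left
tape 6: place 394 GB, 406 GB left
tape 6: place 384 GB, 22 GB left
tape 7: place 378 GB, 422 GB left
tape 5: place 348 GB, 12 GB left
tape 7: place 347 GB, 75 GB left
tape 4: place 314 GB, 11 GB left
tape 8: place 238 GB, 562 GB left
tape 2: place 70 GB, 71 GB left
Final tapes: [741] [659,70] [611] [475,314] [440,348] [394,384] [378,347] [238].

8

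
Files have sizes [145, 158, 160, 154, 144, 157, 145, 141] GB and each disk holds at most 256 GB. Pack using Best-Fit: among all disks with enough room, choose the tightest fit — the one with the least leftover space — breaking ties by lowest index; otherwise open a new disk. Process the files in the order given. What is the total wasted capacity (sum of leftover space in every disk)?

disk 1: place 145 GB, 111 GB left
disk 2: place 158 GB, 98 GB left
disk 3: place 160 GB, 96 GB left
disk 4: place 154 GB, 102 GB left
disk 5: place 144 GB, 112 GB left
disk 6: place 157 GB, 99 GB left
disk 7: place 145 GB, 111 GB left
disk 8: place 141 GB, 115 GB left
8 disks × 256 GB = 2048 GB; used 1204 GB; unused 844 GB.

844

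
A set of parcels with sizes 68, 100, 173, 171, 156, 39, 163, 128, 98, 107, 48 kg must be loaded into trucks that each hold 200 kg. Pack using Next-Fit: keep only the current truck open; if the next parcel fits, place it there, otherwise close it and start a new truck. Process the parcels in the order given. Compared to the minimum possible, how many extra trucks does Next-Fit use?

1

Next-Fit: [68,100] [173] [171] [156,39] [163] [128] [98] [107,48] → 8 trucks.
Total size 1251 kg; any packing needs at least ⌈1251/200⌉ = 7 trucks.
An optimal packing achieves that bound: [173] [171] [163] [156,39] [128,68] [107,48] [100,98] → 7 trucks.
Excess: 8 − 7 = 1.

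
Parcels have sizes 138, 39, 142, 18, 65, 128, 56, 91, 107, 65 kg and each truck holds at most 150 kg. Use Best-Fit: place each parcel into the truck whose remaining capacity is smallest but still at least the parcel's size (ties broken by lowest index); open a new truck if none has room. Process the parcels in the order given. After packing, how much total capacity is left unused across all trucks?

truck 1: place 138 kg, 12 kg left
truck 2: place 39 kg, 111 kg left
truck 3: place 142 kg, 8 kg left
truck 2: place 18 kg, 93 kg left
truck 2: place 65 kg, 28 kg left
truck 4: place 128 kg, 22 kg left
truck 5: place 56 kg, 94 kg left
truck 5: place 91 kg, 3 kg left
truck 6: place 107 kg, 43 kg left
truck 7: place 65 kg, 85 kg left
7 trucks × 150 kg = 1050 kg; used 849 kg; unused 201 kg.

201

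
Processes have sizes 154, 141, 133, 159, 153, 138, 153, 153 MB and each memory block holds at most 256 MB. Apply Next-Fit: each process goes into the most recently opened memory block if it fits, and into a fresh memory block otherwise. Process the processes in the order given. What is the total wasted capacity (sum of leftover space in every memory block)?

864

154 MB → memory block 1 (remaining 102 MB)
141 MB → memory block 2 (remaining 115 MB)
133 MB → memory block 3 (remaining 123 MB)
159 MB → memory block 4 (remaining 97 MB)
153 MB → memory block 5 (remaining 103 MB)
138 MB → memory block 6 (remaining 118 MB)
153 MB → memory block 7 (remaining 103 MB)
153 MB → memory block 8 (remaining 103 MB)
8 memory blocks × 256 MB = 2048 MB; used 1184 MB; unused 864 MB.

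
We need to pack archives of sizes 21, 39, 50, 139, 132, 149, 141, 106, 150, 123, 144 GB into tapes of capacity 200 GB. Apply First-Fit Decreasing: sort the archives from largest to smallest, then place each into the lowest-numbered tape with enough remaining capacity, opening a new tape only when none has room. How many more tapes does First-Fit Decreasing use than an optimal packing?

First-Fit Decreasing: [150,50] [149,39] [144,21] [141] [139] [132] [123] [106] → 8 tapes.
8 archives exceed 100 GB (half the capacity), and no two of those can share a tape, so at least 8 tapes are needed.
So 8 is already optimal.

0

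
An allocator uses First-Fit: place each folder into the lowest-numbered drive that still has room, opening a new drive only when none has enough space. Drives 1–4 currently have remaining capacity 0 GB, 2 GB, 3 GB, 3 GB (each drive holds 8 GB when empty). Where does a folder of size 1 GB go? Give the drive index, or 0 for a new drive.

Drives with room: drive 2 (2 GB), drive 3 (3 GB), drive 4 (3 GB).
The first with room is drive 2.

2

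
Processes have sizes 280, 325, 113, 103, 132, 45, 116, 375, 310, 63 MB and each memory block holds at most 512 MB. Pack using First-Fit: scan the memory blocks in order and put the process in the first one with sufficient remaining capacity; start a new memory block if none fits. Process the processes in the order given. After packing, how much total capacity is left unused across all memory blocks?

186

Put 280 MB in memory block 1; 232 MB remain.
Put 325 MB in memory block 2; 187 MB remain.
Put 113 MB in memory block 1; 119 MB remain.
Put 103 MB in memory block 1; 16 MB remain.
Put 132 MB in memory block 2; 55 MB remain.
Put 45 MB in memory block 2; 10 MB remain.
Put 116 MB in memory block 3; 396 MB remain.
Put 375 MB in memory block 3; 21 MB remain.
Put 310 MB in memory block 4; 202 MB remain.
Put 63 MB in memory block 4; 139 MB remain.
4 memory blocks × 512 MB = 2048 MB; used 1862 MB; unused 186 MB.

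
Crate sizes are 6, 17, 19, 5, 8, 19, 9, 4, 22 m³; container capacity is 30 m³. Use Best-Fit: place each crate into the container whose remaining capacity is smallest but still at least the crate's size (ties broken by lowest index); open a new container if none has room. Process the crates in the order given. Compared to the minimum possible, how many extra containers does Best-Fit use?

Best-Fit: [6,17,5] [19,8] [19,9] [4,22] → 4 containers.
Total size 109 m³; any packing needs at least ⌈109/30⌉ = 4 containers.
So 4 is already optimal.

0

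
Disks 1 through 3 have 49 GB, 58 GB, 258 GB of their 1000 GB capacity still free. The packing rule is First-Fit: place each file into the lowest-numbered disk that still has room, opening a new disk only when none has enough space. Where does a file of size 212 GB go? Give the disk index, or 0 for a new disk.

Disks with room: disk 3 (258 GB).
The first with room is disk 3.

3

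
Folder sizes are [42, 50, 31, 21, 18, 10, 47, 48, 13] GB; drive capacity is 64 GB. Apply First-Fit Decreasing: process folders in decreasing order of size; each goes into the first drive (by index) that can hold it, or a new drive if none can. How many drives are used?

Sorted descending: 50, 48, 47, 42, 31, 21, 18, 13, 10.
50 GB → drive 1 (remaining 14 GB)
48 GB → drive 2 (remaining 16 GB)
47 GB → drive 3 (remaining 17 GB)
42 GB → drive 4 (remaining 22 GB)
31 GB → drive 5 (remaining 33 GB)
21 GB → drive 4 (remaining 1 GB)
18 GB → drive 5 (remaining 15 GB)
13 GB → drive 1 (remaining 1 GB)
10 GB → drive 2 (remaining 6 GB)
Final drives: [50,13] [48,10] [47] [42,21] [31,18].

5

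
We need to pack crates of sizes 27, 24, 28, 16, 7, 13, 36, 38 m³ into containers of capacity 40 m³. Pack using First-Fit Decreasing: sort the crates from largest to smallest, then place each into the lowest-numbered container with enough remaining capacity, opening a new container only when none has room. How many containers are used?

Sorted descending: 38, 36, 28, 27, 24, 16, 13, 7.
38 m³ → container 1 (remaining 2 m³)
36 m³ → container 2 (remaining 4 m³)
28 m³ → container 3 (remaining 12 m³)
27 m³ → container 4 (remaining 13 m³)
24 m³ → container 5 (remaining 16 m³)
16 m³ → container 5 (remaining 0 m³)
13 m³ → container 4 (remaining 0 m³)
7 m³ → container 3 (remaining 5 m³)

5 containers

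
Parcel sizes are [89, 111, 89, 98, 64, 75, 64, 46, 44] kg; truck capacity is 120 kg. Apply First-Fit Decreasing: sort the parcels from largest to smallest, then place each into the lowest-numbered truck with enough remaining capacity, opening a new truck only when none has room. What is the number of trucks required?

Sorted descending: 111, 98, 89, 89, 75, 64, 64, 46, 44.
Put 111 kg in truck 1; 9 kg remain.
Put 98 kg in truck 2; 22 kg remain.
Put 89 kg in truck 3; 31 kg remain.
Put 89 kg in truck 4; 31 kg remain.
Put 75 kg in truck 5; 45 kg remain.
Put 64 kg in truck 6; 56 kg remain.
Put 64 kg in truck 7; 56 kg remain.
Put 46 kg in truck 6; 10 kg remain.
Put 44 kg in truck 5; 1 kg remain.

7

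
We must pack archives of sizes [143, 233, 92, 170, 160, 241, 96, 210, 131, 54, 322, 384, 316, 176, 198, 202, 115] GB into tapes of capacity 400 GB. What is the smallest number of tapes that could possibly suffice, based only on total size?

9

Total size = 143 + 233 + 92 + 170 + 160 + 241 + 96 + 210 + 131 + 54 + 322 + 384 + 316 + 176 + 198 + 202 + 115 = 3243 GB.
⌈3243 / 400⌉ = 9.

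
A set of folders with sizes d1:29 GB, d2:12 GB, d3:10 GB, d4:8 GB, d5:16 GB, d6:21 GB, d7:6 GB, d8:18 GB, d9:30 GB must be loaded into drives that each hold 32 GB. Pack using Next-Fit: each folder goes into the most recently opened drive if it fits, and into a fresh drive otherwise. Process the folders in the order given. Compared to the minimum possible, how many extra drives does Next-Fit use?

1

Next-Fit: [29] [12,10,8] [16] [21,6] [18] [30] → 6 drives.
Total size 150 GB; any packing needs at least ⌈150/32⌉ = 5 drives.
An optimal packing achieves that bound: [30] [29] [21,10] [18,12] [16,8,6] → 5 drives.
Excess: 6 − 5 = 1.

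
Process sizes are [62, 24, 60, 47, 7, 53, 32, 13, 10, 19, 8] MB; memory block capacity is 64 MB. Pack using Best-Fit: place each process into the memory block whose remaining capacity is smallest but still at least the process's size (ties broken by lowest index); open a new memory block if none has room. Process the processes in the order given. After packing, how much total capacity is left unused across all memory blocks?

49

62 MB → memory block 1 (remaining 2 MB)
24 MB → memory block 2 (remaining 40 MB)
60 MB → memory block 3 (remaining 4 MB)
47 MB → memory block 4 (remaining 17 MB)
7 MB → memory block 4 (remaining 10 MB)
53 MB → memory block 5 (remaining 11 MB)
32 MB → memory block 2 (remaining 8 MB)
13 MB → memory block 6 (remaining 51 MB)
10 MB → memory block 4 (remaining 0 MB)
19 MB → memory block 6 (remaining 32 MB)
8 MB → memory block 2 (remaining 0 MB)
6 memory blocks × 64 MB = 384 MB; used 335 MB; unused 49 MB.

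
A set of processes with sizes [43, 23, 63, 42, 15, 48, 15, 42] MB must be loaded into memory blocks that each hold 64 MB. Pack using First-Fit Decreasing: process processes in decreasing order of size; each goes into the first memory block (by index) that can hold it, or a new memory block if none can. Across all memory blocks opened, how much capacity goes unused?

93

Sorted descending: 63, 48, 43, 42, 42, 23, 15, 15.
63 MB → memory block 1 (remaining 1 MB)
48 MB → memory block 2 (remaining 16 MB)
43 MB → memory block 3 (remaining 21 MB)
42 MB → memory block 4 (remaining 22 MB)
42 MB → memory block 5 (remaining 22 MB)
23 MB → memory block 6 (remaining 41 MB)
15 MB → memory block 2 (remaining 1 MB)
15 MB → memory block 3 (remaining 6 MB)
6 memory blocks × 64 MB = 384 MB; used 291 MB; unused 93 MB.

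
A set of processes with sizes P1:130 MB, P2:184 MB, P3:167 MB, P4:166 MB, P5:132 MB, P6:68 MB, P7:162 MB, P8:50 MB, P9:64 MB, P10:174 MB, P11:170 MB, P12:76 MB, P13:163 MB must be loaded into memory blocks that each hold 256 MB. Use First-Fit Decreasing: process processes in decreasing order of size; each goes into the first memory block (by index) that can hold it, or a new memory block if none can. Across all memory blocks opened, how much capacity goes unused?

Sorted descending: 184, 174, 170, 167, 166, 163, 162, 132, 130, 76, 68, 64, 50.
memory block 1: place 184 MB, 72 MB left
memory block 2: place 174 MB, 82 MB left
memory block 3: place 170 MB, 86 MB left
memory block 4: place 167 MB, 89 MB left
memory block 5: place 166 MB, 90 MB left
memory block 6: place 163 MB, 93 MB left
memory block 7: place 162 MB, 94 MB left
memory block 8: place 132 MB, 124 MB left
memory block 9: place 130 MB, 126 MB left
memory block 2: place 76 MB, 6 MB left
memory block 1: place 68 MB, 4 MB left
memory block 3: place 64 MB, 22 MB left
memory block 4: place 50 MB, 39 MB left
9 memory blocks × 256 MB = 2304 MB; used 1706 MB; unused 598 MB.

598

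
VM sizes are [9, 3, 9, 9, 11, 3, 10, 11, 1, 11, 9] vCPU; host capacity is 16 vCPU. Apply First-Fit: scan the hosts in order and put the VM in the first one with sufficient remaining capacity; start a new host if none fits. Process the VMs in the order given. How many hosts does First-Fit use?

8

host 1: place 9 vCPU, 7 vCPU left
host 1: place 3 vCPU, 4 vCPU left
host 2: place 9 vCPU, 7 vCPU left
host 3: place 9 vCPU, 7 vCPU left
host 4: place 11 vCPU, 5 vCPU left
host 1: place 3 vCPU, 1 vCPU left
host 5: place 10 vCPU, 6 vCPU left
host 6: place 11 vCPU, 5 vCPU left
host 1: place 1 vCPU, 0 vCPU left
host 7: place 11 vCPU, 5 vCPU left
host 8: place 9 vCPU, 7 vCPU left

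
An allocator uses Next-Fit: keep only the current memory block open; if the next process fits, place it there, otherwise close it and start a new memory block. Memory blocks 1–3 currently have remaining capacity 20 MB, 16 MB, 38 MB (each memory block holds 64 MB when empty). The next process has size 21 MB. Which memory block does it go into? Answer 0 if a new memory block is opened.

3

Next-Fit only looks at memory block 3, which has 38 MB free.
21 MB fits there.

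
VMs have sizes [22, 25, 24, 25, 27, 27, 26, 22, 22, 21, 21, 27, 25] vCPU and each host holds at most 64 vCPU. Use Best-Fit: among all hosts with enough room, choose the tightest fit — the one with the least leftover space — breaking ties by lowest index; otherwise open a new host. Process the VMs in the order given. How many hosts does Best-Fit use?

6

host 1: place 22 vCPU, 42 vCPU left
host 1: place 25 vCPU, 17 vCPU left
host 2: place 24 vCPU, 40 vCPU left
host 2: place 25 vCPU, 15 vCPU left
host 3: place 27 vCPU, 37 vCPU left
host 3: place 27 vCPU, 10 vCPU left
host 4: place 26 vCPU, 38 vCPU left
host 4: place 22 vCPU, 16 vCPU left
host 5: place 22 vCPU, 42 vCPU left
host 5: place 21 vCPU, 21 vCPU left
host 5: place 21 vCPU, 0 vCPU left
host 6: place 27 vCPU, 37 vCPU left
host 6: place 25 vCPU, 12 vCPU left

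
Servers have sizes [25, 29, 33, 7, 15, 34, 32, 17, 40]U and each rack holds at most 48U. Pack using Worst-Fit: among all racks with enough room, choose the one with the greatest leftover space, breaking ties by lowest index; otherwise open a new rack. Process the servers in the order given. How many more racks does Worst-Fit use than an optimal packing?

Worst-Fit: [25,7] [29,15] [33] [34] [32] [17] [40] → 7 racks.
6 servers exceed 24U (half the capacity), and no two of those can share a rack, so at least 6 racks are needed.
An optimal packing achieves that bound: [40,7] [34] [33,15] [32] [29,17] [25] → 6 racks.
Excess: 7 − 6 = 1.

1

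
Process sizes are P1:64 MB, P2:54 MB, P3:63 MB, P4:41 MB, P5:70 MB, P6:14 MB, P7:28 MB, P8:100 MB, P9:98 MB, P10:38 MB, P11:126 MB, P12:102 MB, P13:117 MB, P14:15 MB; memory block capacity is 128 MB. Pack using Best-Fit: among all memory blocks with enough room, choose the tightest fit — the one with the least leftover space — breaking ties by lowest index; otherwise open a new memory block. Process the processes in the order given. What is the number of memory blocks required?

9

Put P1 (64 MB) in memory block 1; 64 MB remain.
Put P2 (54 MB) in memory block 1; 10 MB remain.
Put P3 (63 MB) in memory block 2; 65 MB remain.
Put P4 (41 MB) in memory block 2; 24 MB remain.
Put P5 (70 MB) in memory block 3; 58 MB remain.
Put P6 (14 MB) in memory block 2; 10 MB remain.
Put P7 (28 MB) in memory block 3; 30 MB remain.
Put P8 (100 MB) in memory block 4; 28 MB remain.
Put P9 (98 MB) in memory block 5; 30 MB remain.
Put P10 (38 MB) in memory block 6; 90 MB remain.
Put P11 (126 MB) in memory block 7; 2 MB remain.
Put P12 (102 MB) in memory block 8; 26 MB remain.
Put P13 (117 MB) in memory block 9; 11 MB remain.
Put P14 (15 MB) in memory block 8; 11 MB remain.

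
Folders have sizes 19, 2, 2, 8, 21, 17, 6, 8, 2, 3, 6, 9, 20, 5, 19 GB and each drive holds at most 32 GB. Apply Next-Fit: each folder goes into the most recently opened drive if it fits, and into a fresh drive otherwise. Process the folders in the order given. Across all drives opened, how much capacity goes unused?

45

19 GB → drive 1 (remaining 13 GB)
2 GB → drive 1 (remaining 11 GB)
2 GB → drive 1 (remaining 9 GB)
8 GB → drive 1 (remaining 1 GB)
21 GB → drive 2 (remaining 11 GB)
17 GB → drive 3 (remaining 15 GB)
6 GB → drive 3 (remaining 9 GB)
8 GB → drive 3 (remaining 1 GB)
2 GB → drive 4 (remaining 30 GB)
3 GB → drive 4 (remaining 27 GB)
6 GB → drive 4 (remaining 21 GB)
9 GB → drive 4 (remaining 12 GB)
20 GB → drive 5 (remaining 12 GB)
5 GB → drive 5 (remaining 7 GB)
19 GB → drive 6 (remaining 13 GB)
6 drives × 32 GB = 192 GB; used 147 GB; unused 45 GB.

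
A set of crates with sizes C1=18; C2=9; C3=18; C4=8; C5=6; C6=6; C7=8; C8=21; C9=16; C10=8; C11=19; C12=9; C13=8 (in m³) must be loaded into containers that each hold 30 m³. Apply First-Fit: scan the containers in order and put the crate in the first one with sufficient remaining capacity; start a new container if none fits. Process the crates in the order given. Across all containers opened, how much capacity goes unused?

26

Put C1 (18 m³) in container 1; 12 m³ remain.
Put C2 (9 m³) in container 1; 3 m³ remain.
Put C3 (18 m³) in container 2; 12 m³ remain.
Put C4 (8 m³) in container 2; 4 m³ remain.
Put C5 (6 m³) in container 3; 24 m³ remain.
Put C6 (6 m³) in container 3; 18 m³ remain.
Put C7 (8 m³) in container 3; 10 m³ remain.
Put C8 (21 m³) in container 4; 9 m³ remain.
Put C9 (16 m³) in container 5; 14 m³ remain.
Put C10 (8 m³) in container 3; 2 m³ remain.
Put C11 (19 m³) in container 6; 11 m³ remain.
Put C12 (9 m³) in container 4; 0 m³ remain.
Put C13 (8 m³) in container 5; 6 m³ remain.
6 containers × 30 m³ = 180 m³; used 154 m³; unused 26 m³.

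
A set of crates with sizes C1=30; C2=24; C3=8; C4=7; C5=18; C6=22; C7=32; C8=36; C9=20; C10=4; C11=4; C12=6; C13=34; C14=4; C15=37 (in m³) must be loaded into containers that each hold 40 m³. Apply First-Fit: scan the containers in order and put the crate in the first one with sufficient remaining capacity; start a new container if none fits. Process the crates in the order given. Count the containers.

8

Put C1 (30 m³) in container 1; 10 m³ remain.
Put C2 (24 m³) in container 2; 16 m³ remain.
Put C3 (8 m³) in container 1; 2 m³ remain.
Put C4 (7 m³) in container 2; 9 m³ remain.
Put C5 (18 m³) in container 3; 22 m³ remain.
Put C6 (22 m³) in container 3; 0 m³ remain.
Put C7 (32 m³) in container 4; 8 m³ remain.
Put C8 (36 m³) in container 5; 4 m³ remain.
Put C9 (20 m³) in container 6; 20 m³ remain.
Put C10 (4 m³) in container 2; 5 m³ remain.
Put C11 (4 m³) in container 2; 1 m³ remain.
Put C12 (6 m³) in container 4; 2 m³ remain.
Put C13 (34 m³) in container 7; 6 m³ remain.
Put C14 (4 m³) in container 5; 0 m³ remain.
Put C15 (37 m³) in container 8; 3 m³ remain.
Final containers: [30,8] [24,7,4,4] [18,22] [32,6] [36,4] [20] [34] [37].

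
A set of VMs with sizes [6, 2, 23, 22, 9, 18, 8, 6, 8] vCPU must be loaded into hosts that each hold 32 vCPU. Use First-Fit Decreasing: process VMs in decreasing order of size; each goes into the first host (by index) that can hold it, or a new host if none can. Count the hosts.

4

Sorted descending: 23, 22, 18, 9, 8, 8, 6, 6, 2.
Put 23 vCPU in host 1; 9 vCPU remain.
Put 22 vCPU in host 2; 10 vCPU remain.
Put 18 vCPU in host 3; 14 vCPU remain.
Put 9 vCPU in host 1; 0 vCPU remain.
Put 8 vCPU in host 2; 2 vCPU remain.
Put 8 vCPU in host 3; 6 vCPU remain.
Put 6 vCPU in host 3; 0 vCPU remain.
Put 6 vCPU in host 4; 26 vCPU remain.
Put 2 vCPU in host 2; 0 vCPU remain.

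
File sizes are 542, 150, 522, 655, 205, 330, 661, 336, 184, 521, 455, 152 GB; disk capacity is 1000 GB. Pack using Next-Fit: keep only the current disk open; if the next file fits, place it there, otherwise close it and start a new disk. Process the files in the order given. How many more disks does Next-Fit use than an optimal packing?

2

Next-Fit: [542,150] [522] [655,205] [330,661] [336,184] [521,455] [152] → 7 disks.
Total size 4713 GB; any packing needs at least ⌈4713/1000⌉ = 5 disks.
An optimal packing achieves that bound: [661,336] [655,330] [542,455] [522,205,184] [521,152,150] → 5 disks.
Excess: 7 − 5 = 2.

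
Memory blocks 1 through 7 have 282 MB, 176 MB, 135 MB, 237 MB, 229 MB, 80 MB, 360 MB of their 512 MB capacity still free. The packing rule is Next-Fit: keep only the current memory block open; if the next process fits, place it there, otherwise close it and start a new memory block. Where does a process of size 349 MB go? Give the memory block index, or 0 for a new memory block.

7

Next-Fit only looks at memory block 7, which has 360 MB free.
349 MB fits there.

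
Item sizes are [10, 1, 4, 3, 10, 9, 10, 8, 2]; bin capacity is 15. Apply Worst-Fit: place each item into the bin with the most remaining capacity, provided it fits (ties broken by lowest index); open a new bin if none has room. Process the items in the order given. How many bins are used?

10 → bin 1 (remaining 5)
1 → bin 1 (remaining 4)
4 → bin 1 (remaining 0)
3 → bin 2 (remaining 12)
10 → bin 2 (remaining 2)
9 → bin 3 (remaining 6)
10 → bin 4 (remaining 5)
8 → bin 5 (remaining 7)
2 → bin 5 (remaining 5)
Final bins: [10,1,4] [3,10] [9] [10] [8,2].

5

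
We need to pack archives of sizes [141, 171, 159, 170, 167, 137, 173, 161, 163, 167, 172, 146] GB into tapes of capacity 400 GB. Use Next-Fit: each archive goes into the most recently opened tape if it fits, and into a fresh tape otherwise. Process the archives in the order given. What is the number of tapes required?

Put 141 GB in tape 1; 259 GB remain.
Put 171 GB in tape 1; 88 GB remain.
Put 159 GB in tape 2; 241 GB remain.
Put 170 GB in tape 2; 71 GB remain.
Put 167 GB in tape 3; 233 GB remain.
Put 137 GB in tape 3; 96 GB remain.
Put 173 GB in tape 4; 227 GB remain.
Put 161 GB in tape 4; 66 GB remain.
Put 163 GB in tape 5; 237 GB remain.
Put 167 GB in tape 5; 70 GB remain.
Put 172 GB in tape 6; 228 GB remain.
Put 146 GB in tape 6; 82 GB remain.

6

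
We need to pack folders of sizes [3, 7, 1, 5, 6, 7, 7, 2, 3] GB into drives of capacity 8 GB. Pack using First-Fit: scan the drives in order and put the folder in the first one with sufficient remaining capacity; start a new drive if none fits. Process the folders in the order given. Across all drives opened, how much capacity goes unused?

7

drive 1: place 3 GB, 5 GB left
drive 2: place 7 GB, 1 GB left
drive 1: place 1 GB, 4 GB left
drive 3: place 5 GB, 3 GB left
drive 4: place 6 GB, 2 GB left
drive 5: place 7 GB, 1 GB left
drive 6: place 7 GB, 1 GB left
drive 1: place 2 GB, 2 GB left
drive 3: place 3 GB, 0 GB left
6 drives × 8 GB = 48 GB; used 41 GB; unused 7 GB.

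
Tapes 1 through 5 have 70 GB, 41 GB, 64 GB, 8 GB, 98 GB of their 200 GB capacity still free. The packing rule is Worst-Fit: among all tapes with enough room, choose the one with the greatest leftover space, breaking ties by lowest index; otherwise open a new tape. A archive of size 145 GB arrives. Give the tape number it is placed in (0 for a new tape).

No tape has ≥ 145 GB free, so a new tape is opened.

0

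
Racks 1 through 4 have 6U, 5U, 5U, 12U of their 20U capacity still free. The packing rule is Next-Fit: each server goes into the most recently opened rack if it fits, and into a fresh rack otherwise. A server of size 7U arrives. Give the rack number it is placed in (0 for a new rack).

4

Next-Fit only looks at rack 4, which has 12U free.
7U fits there.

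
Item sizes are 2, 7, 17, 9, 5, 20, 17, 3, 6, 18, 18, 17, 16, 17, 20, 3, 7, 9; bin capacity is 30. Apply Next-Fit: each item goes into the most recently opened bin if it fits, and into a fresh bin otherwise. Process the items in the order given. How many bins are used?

Put 2 in bin 1; 28 remain.
Put 7 in bin 1; 21 remain.
Put 17 in bin 1; 4 remain.
Put 9 in bin 2; 21 remain.
Put 5 in bin 2; 16 remain.
Put 20 in bin 3; 10 remain.
Put 17 in bin 4; 13 remain.
Put 3 in bin 4; 10 remain.
Put 6 in bin 4; 4 remain.
Put 18 in bin 5; 12 remain.
Put 18 in bin 6; 12 remain.
Put 17 in bin 7; 13 remain.
Put 16 in bin 8; 14 remain.
Put 17 in bin 9; 13 remain.
Put 20 in bin 10; 10 remain.
Put 3 in bin 10; 7 remain.
Put 7 in bin 10; 0 remain.
Put 9 in bin 11; 21 remain.

11 bins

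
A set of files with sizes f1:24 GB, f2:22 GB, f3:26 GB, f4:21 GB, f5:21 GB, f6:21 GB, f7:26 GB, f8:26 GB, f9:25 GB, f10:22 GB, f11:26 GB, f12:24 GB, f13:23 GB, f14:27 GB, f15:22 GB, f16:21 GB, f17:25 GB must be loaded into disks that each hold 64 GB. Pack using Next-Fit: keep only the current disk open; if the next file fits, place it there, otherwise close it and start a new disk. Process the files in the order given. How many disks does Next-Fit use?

disk 1: place f1 (24 GB), 40 GB left
disk 1: place f2 (22 GB), 18 GB left
disk 2: place f3 (26 GB), 38 GB left
disk 2: place f4 (21 GB), 17 GB left
disk 3: place f5 (21 GB), 43 GB left
disk 3: place f6 (21 GB), 22 GB left
disk 4: place f7 (26 GB), 38 GB left
disk 4: place f8 (26 GB), 12 GB left
disk 5: place f9 (25 GB), 39 GB left
disk 5: place f10 (22 GB), 17 GB left
disk 6: place f11 (26 GB), 38 GB left
disk 6: place f12 (24 GB), 14 GB left
disk 7: place f13 (23 GB), 41 GB left
disk 7: place f14 (27 GB), 14 GB left
disk 8: place f15 (22 GB), 42 GB left
disk 8: place f16 (21 GB), 21 GB left
disk 9: place f17 (25 GB), 39 GB left
Final disks: [24,22] [26,21] [21,21] [26,26] [25,22] [26,24] [23,27] [22,21] [25].

9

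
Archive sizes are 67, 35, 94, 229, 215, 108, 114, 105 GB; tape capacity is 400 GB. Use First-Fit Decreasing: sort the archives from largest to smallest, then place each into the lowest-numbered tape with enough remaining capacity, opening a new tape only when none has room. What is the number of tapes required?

3

Sorted descending: 229, 215, 114, 108, 105, 94, 67, 35.
229 GB → tape 1 (remaining 171 GB)
215 GB → tape 2 (remaining 185 GB)
114 GB → tape 1 (remaining 57 GB)
108 GB → tape 2 (remaining 77 GB)
105 GB → tape 3 (remaining 295 GB)
94 GB → tape 3 (remaining 201 GB)
67 GB → tape 2 (remaining 10 GB)
35 GB → tape 1 (remaining 22 GB)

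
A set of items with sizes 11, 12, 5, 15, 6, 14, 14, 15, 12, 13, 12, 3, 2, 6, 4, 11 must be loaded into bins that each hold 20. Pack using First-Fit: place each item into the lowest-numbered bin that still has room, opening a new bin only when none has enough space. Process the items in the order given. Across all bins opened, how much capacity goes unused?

45

bin 1: place 11, 9 left
bin 2: place 12, 8 left
bin 1: place 5, 4 left
bin 3: place 15, 5 left
bin 2: place 6, 2 left
bin 4: place 14, 6 left
bin 5: place 14, 6 left
bin 6: place 15, 5 left
bin 7: place 12, 8 left
bin 8: place 13, 7 left
bin 9: place 12, 8 left
bin 1: place 3, 1 left
bin 2: place 2, 0 left
bin 4: place 6, 0 left
bin 3: place 4, 1 left
bin 10: place 11, 9 left
10 bins × 20 = 200; used 155; unused 45.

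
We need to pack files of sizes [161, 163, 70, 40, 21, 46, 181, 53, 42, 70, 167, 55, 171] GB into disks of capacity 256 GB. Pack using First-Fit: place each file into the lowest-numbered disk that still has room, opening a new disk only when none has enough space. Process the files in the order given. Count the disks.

161 GB → disk 1 (remaining 95 GB)
163 GB → disk 2 (remaining 93 GB)
70 GB → disk 1 (remaining 25 GB)
40 GB → disk 2 (remaining 53 GB)
21 GB → disk 1 (remaining 4 GB)
46 GB → disk 2 (remaining 7 GB)
181 GB → disk 3 (remaining 75 GB)
53 GB → disk 3 (remaining 22 GB)
42 GB → disk 4 (remaining 214 GB)
70 GB → disk 4 (remaining 144 GB)
167 GB → disk 5 (remaining 89 GB)
55 GB → disk 4 (remaining 89 GB)
171 GB → disk 6 (remaining 85 GB)
Final disks: [161,70,21] [163,40,46] [181,53] [42,70,55] [167] [171].

6 disks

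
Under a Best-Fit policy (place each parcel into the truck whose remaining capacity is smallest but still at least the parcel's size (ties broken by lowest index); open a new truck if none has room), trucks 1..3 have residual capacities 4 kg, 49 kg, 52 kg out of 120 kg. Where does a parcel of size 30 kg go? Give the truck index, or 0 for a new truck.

2

Trucks with room: truck 2 (49 kg), truck 3 (52 kg).
Tightest fit is truck 2 with 49 kg free.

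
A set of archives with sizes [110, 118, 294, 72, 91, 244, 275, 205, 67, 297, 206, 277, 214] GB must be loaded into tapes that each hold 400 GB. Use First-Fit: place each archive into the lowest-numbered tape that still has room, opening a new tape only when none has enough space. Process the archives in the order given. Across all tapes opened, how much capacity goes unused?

1130

110 GB → tape 1 (remaining 290 GB)
118 GB → tape 1 (remaining 172 GB)
294 GB → tape 2 (remaining 106 GB)
72 GB → tape 1 (remaining 100 GB)
91 GB → tape 1 (remaining 9 GB)
244 GB → tape 3 (remaining 156 GB)
275 GB → tape 4 (remaining 125 GB)
205 GB → tape 5 (remaining 195 GB)
67 GB → tape 2 (remaining 39 GB)
297 GB → tape 6 (remaining 103 GB)
206 GB → tape 7 (remaining 194 GB)
277 GB → tape 8 (remaining 123 GB)
214 GB → tape 9 (remaining 186 GB)
9 tapes × 400 GB = 3600 GB; used 2470 GB; unused 1130 GB.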